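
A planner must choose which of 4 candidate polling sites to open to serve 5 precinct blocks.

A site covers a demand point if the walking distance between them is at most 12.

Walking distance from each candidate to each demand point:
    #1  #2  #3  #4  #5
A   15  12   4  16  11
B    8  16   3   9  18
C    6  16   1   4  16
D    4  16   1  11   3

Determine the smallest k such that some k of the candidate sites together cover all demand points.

Coverage sets (demand points within 12 of each site):
  A: {#2, #3, #5}
  B: {#1, #3, #4}
  C: {#1, #3, #4}
  D: {#1, #3, #4, #5}
No single site covers all 5 demand points.
But {A, B} covers everything, so the minimum is 2.

2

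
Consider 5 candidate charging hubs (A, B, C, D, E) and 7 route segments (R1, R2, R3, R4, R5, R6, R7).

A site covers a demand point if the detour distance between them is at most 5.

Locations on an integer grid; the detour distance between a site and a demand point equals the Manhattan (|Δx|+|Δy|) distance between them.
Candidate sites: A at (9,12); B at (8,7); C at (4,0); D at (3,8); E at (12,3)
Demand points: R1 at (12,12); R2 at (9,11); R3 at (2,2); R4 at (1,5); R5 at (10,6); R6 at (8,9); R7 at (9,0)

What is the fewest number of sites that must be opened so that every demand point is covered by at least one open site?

4

Coverage sets (demand points within 5 of each site):
  A: {R1, R2, R6}
  B: {R2, R5, R6}
  C: {R3, R7}
  D: {R4}
  E: {R5}
No 3 sites suffice: every size-3 union leaves at least one demand point uncovered.
But {A, B, C, D} covers everything, so the minimum is 4.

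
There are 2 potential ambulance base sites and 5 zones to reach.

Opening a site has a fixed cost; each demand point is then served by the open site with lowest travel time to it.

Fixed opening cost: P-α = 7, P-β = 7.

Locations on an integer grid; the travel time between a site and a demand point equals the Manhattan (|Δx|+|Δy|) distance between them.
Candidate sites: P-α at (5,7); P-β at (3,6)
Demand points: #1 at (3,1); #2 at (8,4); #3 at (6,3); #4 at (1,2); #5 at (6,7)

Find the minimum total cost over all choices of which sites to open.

Open {P-β}: assign each demand point to its cheapest open site.
  #1→P-β 5, #2→P-β 7, #3→P-β 6, #4→P-β 6, #5→P-β 4
  travel time 28, fixed 7 → total 35.
Compare {P-α}: travel time 29 + fixed 7 = 36.
Compare {P-α, P-β}: travel time 23 + fixed 14 = 37.

35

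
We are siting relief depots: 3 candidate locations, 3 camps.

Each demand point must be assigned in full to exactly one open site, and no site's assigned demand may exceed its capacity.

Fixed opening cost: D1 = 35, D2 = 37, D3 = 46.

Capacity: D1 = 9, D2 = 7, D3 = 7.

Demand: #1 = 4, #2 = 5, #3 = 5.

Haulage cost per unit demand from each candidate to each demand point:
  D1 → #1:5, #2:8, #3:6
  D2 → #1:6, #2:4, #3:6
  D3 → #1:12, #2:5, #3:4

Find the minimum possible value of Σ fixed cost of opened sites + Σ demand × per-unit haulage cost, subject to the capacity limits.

142

Open {D1, D2}; cheapest assignment that respects the capacities:
  D1 (cap 9, load 9): #1, #3 — cost 4×5 + 5×6 = 50
  D2 (cap 7, load 5): #2 — cost 5×4 = 20
  Shipping 70, fixed 72 → total 142.
  Any other capacity-feasible assignment to {D1, D2} ships for at least 70.
Compare {D1, D3}: its best feasible assignment gives total 156.
Compare {D1, D2, D3}: its best feasible assignment gives total 178.
Every other set of open sites that can feasibly serve all demand totals ≥ 156 even under its best assignment. Minimum: 142.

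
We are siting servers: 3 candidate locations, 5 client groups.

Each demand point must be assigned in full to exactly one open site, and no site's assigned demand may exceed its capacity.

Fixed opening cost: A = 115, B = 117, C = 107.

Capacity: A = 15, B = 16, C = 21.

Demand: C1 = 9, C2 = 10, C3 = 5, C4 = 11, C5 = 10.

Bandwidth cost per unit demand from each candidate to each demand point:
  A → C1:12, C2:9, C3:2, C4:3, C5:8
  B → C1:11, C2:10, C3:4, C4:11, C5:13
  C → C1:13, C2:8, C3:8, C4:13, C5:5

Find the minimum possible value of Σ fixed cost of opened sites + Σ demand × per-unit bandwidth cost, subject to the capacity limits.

621

Open {A, B, C}; cheapest assignment that respects the capacities:
  A (cap 15, load 11): C4 — cost 11×3 = 33
  B (cap 16, load 14): C1, C3 — cost 9×11 + 5×4 = 119
  C (cap 21, load 20): C2, C5 — cost 10×8 + 10×5 = 130
  Shipping 282, fixed 339 → total 621.
  Any other capacity-feasible assignment to {A, B, C} ships for at least 282.
Total demand is 45 and no other set of sites has combined capacity ≥ 45, so {A, B, C} is the only feasible choice of open sites. Minimum: 621.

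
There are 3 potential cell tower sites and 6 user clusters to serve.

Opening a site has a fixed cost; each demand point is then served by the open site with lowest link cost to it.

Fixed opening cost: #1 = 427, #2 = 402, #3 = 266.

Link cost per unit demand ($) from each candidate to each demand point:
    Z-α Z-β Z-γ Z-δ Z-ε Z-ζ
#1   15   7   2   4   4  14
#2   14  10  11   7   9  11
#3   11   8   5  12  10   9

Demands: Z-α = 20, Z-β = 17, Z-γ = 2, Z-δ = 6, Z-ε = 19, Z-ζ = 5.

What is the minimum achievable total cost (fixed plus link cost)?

939

Open {#3}: assign each demand point to its cheapest open site.
  Z-α→#3 20×11=220, Z-β→#3 17×8=136, Z-γ→#3 2×5=10, Z-δ→#3 6×12=72, Z-ε→#3 19×10=190, Z-ζ→#3 5×9=45
  link cost 673, fixed 266 → total 939.
Compare {#1}: link cost 593 + fixed 427 = 1020.
Compare {#2}: link cost 740 + fixed 402 = 1142.
Compare {#1, #3}: link cost 488 + fixed 693 = 1181.
All other subsets cost ≥ 1020. Minimum total cost: 939.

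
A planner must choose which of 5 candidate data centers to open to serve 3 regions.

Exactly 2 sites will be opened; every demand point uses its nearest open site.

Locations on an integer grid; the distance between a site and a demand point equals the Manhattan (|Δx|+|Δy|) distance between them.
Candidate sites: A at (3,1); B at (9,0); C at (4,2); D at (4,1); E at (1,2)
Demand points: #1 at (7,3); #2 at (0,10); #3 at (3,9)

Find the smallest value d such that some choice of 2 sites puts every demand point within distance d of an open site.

Open {A, E}.
  Farthest demand point is #2 at distance 9 (to E); all others are ≤ 9.
With {B, E} the worst case is 9.
With {C, E} the worst case is 9.
No size-2 selection achieves below 9.

9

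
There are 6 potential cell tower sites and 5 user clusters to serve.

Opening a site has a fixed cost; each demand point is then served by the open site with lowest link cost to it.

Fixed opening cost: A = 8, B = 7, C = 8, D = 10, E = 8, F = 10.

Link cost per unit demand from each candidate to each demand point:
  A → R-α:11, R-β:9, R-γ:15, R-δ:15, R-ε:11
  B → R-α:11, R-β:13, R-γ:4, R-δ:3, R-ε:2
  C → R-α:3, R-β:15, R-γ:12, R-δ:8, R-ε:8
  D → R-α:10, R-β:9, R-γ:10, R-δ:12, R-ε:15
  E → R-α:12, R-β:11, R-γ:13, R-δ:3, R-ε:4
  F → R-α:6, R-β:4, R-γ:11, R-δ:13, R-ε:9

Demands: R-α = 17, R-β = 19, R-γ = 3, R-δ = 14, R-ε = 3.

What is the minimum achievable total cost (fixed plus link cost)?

Open {B, C, F}: assign each demand point to its cheapest open site.
  R-α→C 17×3=51, R-β→F 19×4=76, R-γ→B 3×4=12, R-δ→B 14×3=42, R-ε→B 3×2=6
  link cost 187, fixed 25 → total 212.
Compare {A, B, C, F}: link cost 187 + fixed 33 = 220.
Compare {B, C, E, F}: link cost 187 + fixed 33 = 220.
Compare {B, C, D, F}: link cost 187 + fixed 35 = 222.
All other subsets cost ≥ 220. Minimum total cost: 212.

212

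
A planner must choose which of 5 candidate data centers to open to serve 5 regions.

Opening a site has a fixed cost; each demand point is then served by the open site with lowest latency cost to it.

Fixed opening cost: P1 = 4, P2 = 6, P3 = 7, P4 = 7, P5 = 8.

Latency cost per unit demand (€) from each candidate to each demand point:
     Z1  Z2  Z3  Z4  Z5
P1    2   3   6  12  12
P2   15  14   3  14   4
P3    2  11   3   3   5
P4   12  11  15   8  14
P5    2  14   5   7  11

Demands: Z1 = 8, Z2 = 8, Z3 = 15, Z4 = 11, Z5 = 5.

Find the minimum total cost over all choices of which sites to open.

154

Open {P1, P3}: assign each demand point to its cheapest open site.
  Z1→P1 8×2=16, Z2→P1 8×3=24, Z3→P3 15×3=45, Z4→P3 11×3=33, Z5→P3 5×5=25
  latency cost 143, fixed 11 → total 154.
Compare {P1, P2, P3}: latency cost 138 + fixed 17 = 155.
Compare {P1, P3, P4}: latency cost 143 + fixed 18 = 161.
Compare {P1, P3, P5}: latency cost 143 + fixed 19 = 162.
All other subsets cost ≥ 155. Minimum total cost: 154.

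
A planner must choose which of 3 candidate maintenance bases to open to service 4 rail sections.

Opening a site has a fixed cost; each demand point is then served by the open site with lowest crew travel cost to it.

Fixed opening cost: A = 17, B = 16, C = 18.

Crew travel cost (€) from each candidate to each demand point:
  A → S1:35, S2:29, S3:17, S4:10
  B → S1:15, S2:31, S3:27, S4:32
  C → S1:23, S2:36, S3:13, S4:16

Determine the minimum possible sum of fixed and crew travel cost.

104

Open {A, B}: assign each demand point to its cheapest open site.
  S1→B 15, S2→A 29, S3→A 17, S4→A 10
  crew travel cost 71, fixed 33 → total 104.
Compare {C}: crew travel cost 88 + fixed 18 = 106.
Compare {A}: crew travel cost 91 + fixed 17 = 108.
Compare {B, C}: crew travel cost 75 + fixed 34 = 109.
All other subsets cost ≥ 106. Minimum total cost: 104.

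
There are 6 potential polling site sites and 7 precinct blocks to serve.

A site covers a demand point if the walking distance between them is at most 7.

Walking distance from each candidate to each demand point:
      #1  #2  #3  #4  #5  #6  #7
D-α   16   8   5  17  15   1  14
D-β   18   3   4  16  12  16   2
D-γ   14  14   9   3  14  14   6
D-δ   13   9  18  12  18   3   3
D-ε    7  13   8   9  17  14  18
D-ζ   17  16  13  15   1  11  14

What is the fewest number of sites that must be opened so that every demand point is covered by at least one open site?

Coverage sets (demand points within 7 of each site):
  D-α: {#3, #6}
  D-β: {#2, #3, #7}
  D-γ: {#4, #7}
  D-δ: {#6, #7}
  D-ε: {#1}
  D-ζ: {#5}
No 4 sites suffice: every size-4 union leaves at least one demand point uncovered.
But {D-α, D-β, D-γ, D-ε, D-ζ} covers everything, so the minimum is 5.

5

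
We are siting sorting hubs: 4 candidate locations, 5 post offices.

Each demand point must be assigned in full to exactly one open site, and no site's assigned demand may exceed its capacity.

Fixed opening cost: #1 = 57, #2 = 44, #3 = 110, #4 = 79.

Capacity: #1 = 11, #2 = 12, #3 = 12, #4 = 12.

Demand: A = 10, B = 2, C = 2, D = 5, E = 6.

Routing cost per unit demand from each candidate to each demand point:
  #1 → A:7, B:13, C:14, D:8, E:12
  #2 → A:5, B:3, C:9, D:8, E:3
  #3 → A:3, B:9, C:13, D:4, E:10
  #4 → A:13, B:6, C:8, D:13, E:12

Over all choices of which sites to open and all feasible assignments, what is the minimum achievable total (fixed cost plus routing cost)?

323

Open {#1, #2, #3}; cheapest assignment that respects the capacities:
  #1 (cap 11, load 5): D — cost 5×8 = 40
  #2 (cap 12, load 10): B, C, E — cost 2×3 + 2×9 + 6×3 = 42
  #3 (cap 12, load 10): A — cost 10×3 = 30
  Shipping 112, fixed 211 → total 323.
  Any other capacity-feasible assignment to {#1, #2, #3} ships for at least 112.
Compare {#1, #2, #4}: its best feasible assignment gives total 336.
Compare {#2, #3, #4}: its best feasible assignment gives total 349.
Every other set of open sites that can feasibly serve all demand totals ≥ 336 even under its best assignment. Minimum: 323.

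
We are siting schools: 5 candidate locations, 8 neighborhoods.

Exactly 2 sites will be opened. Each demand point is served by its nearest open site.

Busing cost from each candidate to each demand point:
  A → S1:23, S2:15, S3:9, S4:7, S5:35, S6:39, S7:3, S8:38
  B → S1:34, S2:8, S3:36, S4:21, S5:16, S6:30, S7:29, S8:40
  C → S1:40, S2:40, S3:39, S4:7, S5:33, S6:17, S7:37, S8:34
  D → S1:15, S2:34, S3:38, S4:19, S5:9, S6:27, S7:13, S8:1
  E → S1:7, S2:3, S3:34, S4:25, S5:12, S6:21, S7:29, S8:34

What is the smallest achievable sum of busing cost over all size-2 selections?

86

Open {A, D}.
  S1→D 15, S2→A 15, S3→A 9, S4→A 7, S5→D 9, S6→D 27, S7→A 3, S8→D 1  ⇒ total 86.
Compare {A, E}: total 96.
Compare {D, E}: total 107.
No size-2 selection does better; minimum is 86.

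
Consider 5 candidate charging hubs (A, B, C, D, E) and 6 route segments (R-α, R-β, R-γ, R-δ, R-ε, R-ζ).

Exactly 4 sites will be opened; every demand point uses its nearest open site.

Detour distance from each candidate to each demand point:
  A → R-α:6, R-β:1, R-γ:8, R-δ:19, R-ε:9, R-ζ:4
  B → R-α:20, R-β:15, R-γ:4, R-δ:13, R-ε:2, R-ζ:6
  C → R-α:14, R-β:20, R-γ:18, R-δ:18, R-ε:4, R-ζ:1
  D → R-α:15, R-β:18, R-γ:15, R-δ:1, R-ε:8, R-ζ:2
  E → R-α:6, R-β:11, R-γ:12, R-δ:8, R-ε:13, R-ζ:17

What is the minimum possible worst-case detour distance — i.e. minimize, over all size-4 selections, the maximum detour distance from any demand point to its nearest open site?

6

Open {A, B, C, D}.
  Farthest demand point is R-α at detour distance 6 (to A); all others are ≤ 6.
With {A, B, D, E} the worst case is 6.
With {A, B, C, E} the worst case is 8.
No size-4 selection achieves below 6.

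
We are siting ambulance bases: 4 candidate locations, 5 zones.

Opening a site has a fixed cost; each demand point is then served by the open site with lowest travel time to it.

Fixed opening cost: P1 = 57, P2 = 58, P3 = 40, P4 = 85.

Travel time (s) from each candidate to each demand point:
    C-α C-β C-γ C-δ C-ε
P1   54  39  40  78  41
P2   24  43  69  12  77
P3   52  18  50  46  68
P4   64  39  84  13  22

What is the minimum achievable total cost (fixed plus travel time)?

Open {P2, P3}: assign each demand point to its cheapest open site.
  C-α→P2 24, C-β→P3 18, C-γ→P3 50, C-δ→P2 12, C-ε→P3 68
  travel time 172, fixed 98 → total 270.
Compare {P1, P2}: travel time 156 + fixed 115 = 271.
Compare {P3}: travel time 234 + fixed 40 = 274.
Compare {P3, P4}: travel time 155 + fixed 125 = 280.
All other subsets cost ≥ 271. Minimum total cost: 270.

270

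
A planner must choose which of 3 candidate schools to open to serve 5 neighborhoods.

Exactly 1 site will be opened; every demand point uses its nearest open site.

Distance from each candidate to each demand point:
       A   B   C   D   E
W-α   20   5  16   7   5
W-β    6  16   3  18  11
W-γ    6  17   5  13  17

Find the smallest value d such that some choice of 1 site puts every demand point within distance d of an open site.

17

Open {W-γ}.
  Farthest demand point is B at distance 17 (to W-γ); all others are ≤ 17.
With {W-β} the worst case is 18.
With {W-α} the worst case is 20.
No size-1 selection achieves below 17.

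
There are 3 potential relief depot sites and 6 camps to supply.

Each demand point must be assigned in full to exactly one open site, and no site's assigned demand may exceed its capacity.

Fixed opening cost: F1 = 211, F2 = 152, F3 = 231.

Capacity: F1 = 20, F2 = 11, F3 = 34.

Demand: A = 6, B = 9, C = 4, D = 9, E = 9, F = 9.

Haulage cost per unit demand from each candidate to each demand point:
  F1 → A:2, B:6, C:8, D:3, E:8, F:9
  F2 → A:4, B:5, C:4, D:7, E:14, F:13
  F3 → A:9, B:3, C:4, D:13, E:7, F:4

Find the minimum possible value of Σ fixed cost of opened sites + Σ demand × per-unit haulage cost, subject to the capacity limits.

Open {F1, F3}; cheapest assignment that respects the capacities:
  F1 (cap 20, load 15): A, D — cost 6×2 + 9×3 = 39
  F3 (cap 34, load 31): B, C, E, F — cost 9×3 + 4×4 + 9×7 + 9×4 = 142
  Shipping 181, fixed 442 → total 623.
  Any other capacity-feasible assignment to {F1, F3} ships for at least 181.
Compare {F1, F2, F3}: its best feasible assignment gives total 775.
Every other set of open sites that can feasibly serve all demand totals ≥ 775 even under its best assignment. Minimum: 623.

623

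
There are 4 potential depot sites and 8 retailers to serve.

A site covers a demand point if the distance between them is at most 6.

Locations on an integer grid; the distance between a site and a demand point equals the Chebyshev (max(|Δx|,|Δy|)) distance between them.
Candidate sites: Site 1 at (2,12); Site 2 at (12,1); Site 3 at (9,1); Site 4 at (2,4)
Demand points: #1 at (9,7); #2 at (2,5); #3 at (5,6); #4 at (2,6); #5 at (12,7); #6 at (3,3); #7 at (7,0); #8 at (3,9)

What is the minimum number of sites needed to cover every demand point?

Coverage sets (demand points within 6 of each site):
  Site 1: {#3, #4, #8}
  Site 2: {#1, #5, #7}
  Site 3: {#1, #3, #5, #6, #7}
  Site 4: {#2, #3, #4, #6, #7, #8}
No single site covers all 8 demand points.
But {Site 2, Site 4} covers everything, so the minimum is 2.

2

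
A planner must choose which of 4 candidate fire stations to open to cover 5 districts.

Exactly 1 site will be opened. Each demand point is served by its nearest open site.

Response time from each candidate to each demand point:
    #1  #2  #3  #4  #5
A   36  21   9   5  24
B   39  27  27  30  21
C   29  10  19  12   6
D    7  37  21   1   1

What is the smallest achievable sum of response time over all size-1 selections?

Open {D}.
  #1→D 7, #2→D 37, #3→D 21, #4→D 1, #5→D 1  ⇒ total 67.
Compare {C}: total 76.
Compare {A}: total 95.
No size-1 selection does better; minimum is 67.

67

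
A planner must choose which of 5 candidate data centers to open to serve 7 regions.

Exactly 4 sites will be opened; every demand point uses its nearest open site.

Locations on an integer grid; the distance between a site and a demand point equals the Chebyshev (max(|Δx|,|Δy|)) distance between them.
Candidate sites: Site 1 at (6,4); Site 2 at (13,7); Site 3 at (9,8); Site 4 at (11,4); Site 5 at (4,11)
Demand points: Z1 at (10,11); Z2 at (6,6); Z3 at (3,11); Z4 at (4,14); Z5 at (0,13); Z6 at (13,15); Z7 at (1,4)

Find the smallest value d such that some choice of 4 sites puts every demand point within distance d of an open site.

Open {Site 1, Site 2, Site 3, Site 5}.
  Farthest demand point is Z6 at distance 7 (to Site 3); all others are ≤ 7.
With {Site 1, Site 3, Site 4, Site 5} the worst case is 7.
With {Site 2, Site 3, Site 4, Site 5} the worst case is 7.
No size-4 selection achieves below 7.

7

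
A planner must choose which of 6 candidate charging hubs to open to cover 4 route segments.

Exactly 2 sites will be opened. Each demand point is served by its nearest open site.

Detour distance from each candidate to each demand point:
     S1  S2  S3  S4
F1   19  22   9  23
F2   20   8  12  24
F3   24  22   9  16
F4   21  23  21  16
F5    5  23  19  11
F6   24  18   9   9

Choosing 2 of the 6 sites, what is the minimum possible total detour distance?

36

Open {F2, F5}.
  S1→F5 5, S2→F2 8, S3→F2 12, S4→F5 11  ⇒ total 36.
Compare {F5, F6}: total 41.
Compare {F2, F6}: total 46.
No size-2 selection does better; minimum is 36.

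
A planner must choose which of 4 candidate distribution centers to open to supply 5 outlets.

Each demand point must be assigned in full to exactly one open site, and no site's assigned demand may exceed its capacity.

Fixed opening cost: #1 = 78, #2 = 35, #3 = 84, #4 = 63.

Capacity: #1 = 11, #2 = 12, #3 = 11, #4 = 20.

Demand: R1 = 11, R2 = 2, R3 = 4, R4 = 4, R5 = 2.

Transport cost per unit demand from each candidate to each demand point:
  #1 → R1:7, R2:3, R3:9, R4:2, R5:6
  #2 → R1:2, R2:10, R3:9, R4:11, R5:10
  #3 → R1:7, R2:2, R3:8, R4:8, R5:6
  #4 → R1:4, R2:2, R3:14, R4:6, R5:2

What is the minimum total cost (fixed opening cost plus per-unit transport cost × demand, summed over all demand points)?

208

Open {#2, #4}; cheapest assignment that respects the capacities:
  #2 (cap 12, load 11): R1 — cost 11×2 = 22
  #4 (cap 20, load 12): R2, R3, R4, R5 — cost 2×2 + 4×14 + 4×6 + 2×2 = 88
  Shipping 110, fixed 98 → total 208.
  Any other capacity-feasible assignment to {#2, #4} ships for at least 110.
Compare {#1, #4}: its best feasible assignment gives total 237.
Compare {#1, #2, #4}: its best feasible assignment gives total 250.
Every other set of open sites that can feasibly serve all demand totals ≥ 237 even under its best assignment. Minimum: 208.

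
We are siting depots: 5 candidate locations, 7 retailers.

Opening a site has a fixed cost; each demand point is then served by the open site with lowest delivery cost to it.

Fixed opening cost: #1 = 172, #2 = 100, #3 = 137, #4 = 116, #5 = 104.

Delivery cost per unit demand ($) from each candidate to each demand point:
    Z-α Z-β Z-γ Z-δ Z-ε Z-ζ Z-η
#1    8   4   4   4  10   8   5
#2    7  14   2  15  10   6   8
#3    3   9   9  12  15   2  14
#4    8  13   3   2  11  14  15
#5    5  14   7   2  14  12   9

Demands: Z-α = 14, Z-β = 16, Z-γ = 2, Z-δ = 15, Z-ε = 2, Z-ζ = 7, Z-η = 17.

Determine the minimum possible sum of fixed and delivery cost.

Open {#1}: assign each demand point to its cheapest open site.
  Z-α→#1 14×8=112, Z-β→#1 16×4=64, Z-γ→#1 2×4=8, Z-δ→#1 15×4=60, Z-ε→#1 2×10=20, Z-ζ→#1 7×8=56, Z-η→#1 17×5=85
  delivery cost 405, fixed 172 → total 577.
Compare {#1, #3}: delivery cost 293 + fixed 309 = 602.
Compare {#1, #5}: delivery cost 333 + fixed 276 = 609.
Compare {#1, #2}: delivery cost 373 + fixed 272 = 645.
All other subsets cost ≥ 602. Minimum total cost: 577.

577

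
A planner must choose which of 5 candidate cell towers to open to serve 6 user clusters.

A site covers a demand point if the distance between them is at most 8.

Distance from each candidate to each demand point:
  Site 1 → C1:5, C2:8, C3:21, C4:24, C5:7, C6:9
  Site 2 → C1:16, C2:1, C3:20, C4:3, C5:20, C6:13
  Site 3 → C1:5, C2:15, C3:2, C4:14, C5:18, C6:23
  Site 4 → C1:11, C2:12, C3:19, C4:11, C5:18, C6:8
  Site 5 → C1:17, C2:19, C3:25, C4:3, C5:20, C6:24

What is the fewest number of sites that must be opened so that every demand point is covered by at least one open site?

Coverage sets (demand points within 8 of each site):
  Site 1: {C1, C2, C5}
  Site 2: {C2, C4}
  Site 3: {C1, C3}
  Site 4: {C6}
  Site 5: {C4}
No 3 sites suffice: every size-3 union leaves at least one demand point uncovered.
But {Site 1, Site 2, Site 3, Site 4} covers everything, so the minimum is 4.

4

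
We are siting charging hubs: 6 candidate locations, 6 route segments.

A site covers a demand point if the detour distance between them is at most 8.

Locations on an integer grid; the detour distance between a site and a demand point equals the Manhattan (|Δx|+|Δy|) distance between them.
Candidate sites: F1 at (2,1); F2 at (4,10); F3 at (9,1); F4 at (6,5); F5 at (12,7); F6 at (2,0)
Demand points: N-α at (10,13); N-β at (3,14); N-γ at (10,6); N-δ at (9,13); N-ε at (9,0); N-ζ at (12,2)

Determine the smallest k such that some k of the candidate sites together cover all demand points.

3

Coverage sets (demand points within 8 of each site):
  F1: {N-ε}
  F2: {N-β, N-δ}
  F3: {N-γ, N-ε, N-ζ}
  F4: {N-γ, N-ε}
  F5: {N-α, N-γ, N-ζ}
  F6: {N-ε}
No 2 sites suffice: every size-2 union leaves at least one demand point uncovered.
But {F1, F2, F5} covers everything, so the minimum is 3.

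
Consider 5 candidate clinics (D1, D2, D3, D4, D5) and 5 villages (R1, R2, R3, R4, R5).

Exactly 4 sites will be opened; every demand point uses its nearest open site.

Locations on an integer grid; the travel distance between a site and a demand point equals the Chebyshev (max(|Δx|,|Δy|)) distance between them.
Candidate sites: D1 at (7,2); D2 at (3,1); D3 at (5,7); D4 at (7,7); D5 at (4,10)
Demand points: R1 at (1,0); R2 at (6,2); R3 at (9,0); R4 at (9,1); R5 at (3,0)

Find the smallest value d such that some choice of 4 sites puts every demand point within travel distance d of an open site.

2

Open {D1, D2, D3, D4}.
  Farthest demand point is R1 at travel distance 2 (to D2); all others are ≤ 2.
With {D1, D2, D3, D5} the worst case is 2.
With {D1, D2, D4, D5} the worst case is 2.
No size-4 selection achieves below 2.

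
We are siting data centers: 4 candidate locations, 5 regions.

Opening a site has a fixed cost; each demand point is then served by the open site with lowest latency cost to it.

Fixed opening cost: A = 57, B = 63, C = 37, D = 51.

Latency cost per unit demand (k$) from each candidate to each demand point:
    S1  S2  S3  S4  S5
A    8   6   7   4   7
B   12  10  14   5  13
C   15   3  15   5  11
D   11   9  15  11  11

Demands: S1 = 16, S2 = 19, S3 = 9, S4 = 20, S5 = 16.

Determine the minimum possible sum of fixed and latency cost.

534

Open {A, C}: assign each demand point to its cheapest open site.
  S1→A 16×8=128, S2→C 19×3=57, S3→A 9×7=63, S4→A 20×4=80, S5→A 16×7=112
  latency cost 440, fixed 94 → total 534.
Compare {A}: latency cost 497 + fixed 57 = 554.
Compare {A, C, D}: latency cost 440 + fixed 145 = 585.
Compare {A, B, C}: latency cost 440 + fixed 157 = 597.
All other subsets cost ≥ 554. Minimum total cost: 534.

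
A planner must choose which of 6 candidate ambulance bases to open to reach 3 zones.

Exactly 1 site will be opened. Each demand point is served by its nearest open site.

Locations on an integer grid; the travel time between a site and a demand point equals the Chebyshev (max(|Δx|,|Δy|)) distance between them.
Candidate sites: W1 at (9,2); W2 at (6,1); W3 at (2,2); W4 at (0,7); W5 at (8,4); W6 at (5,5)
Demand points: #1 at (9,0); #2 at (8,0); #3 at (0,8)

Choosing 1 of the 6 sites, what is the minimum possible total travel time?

12

Open {W2}.
  #1→W2 3, #2→W2 2, #3→W2 7  ⇒ total 12.
Compare {W1}: total 13.
Compare {W6}: total 15.
No size-1 selection does better; minimum is 12.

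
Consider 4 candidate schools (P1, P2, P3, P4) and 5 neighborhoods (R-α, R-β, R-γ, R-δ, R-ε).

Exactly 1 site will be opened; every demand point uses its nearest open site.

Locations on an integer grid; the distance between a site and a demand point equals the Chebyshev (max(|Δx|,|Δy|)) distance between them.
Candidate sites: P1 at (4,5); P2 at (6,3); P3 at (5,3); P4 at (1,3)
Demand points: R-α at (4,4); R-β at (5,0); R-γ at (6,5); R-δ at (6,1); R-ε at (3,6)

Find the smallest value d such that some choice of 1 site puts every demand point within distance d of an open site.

Open {P2}.
  Farthest demand point is R-β at distance 3 (to P2); all others are ≤ 3.
With {P3} the worst case is 3.
With {P1} the worst case is 5.
No size-1 selection achieves below 3.

3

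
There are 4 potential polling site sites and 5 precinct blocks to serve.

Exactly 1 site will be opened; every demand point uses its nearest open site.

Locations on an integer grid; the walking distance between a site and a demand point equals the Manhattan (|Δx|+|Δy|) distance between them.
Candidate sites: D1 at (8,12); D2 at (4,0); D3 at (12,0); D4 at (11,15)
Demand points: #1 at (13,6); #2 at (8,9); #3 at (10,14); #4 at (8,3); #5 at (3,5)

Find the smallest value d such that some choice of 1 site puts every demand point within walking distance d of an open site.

Open {D1}.
  Farthest demand point is #5 at walking distance 12 (to D1); all others are ≤ 12.
With {D3} the worst case is 16.
With {D4} the worst case is 18.
No size-1 selection achieves below 12.

12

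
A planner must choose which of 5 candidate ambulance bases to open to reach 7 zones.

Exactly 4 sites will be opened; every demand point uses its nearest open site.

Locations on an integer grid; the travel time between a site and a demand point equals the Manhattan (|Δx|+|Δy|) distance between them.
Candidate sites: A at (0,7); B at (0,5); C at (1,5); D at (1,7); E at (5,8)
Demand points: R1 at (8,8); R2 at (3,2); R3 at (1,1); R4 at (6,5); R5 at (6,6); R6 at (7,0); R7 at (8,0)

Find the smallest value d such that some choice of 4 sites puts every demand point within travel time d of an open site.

11

Open {A, B, C, E}.
  Farthest demand point is R7 at travel time 11 (to E); all others are ≤ 11.
With {A, B, D, E} the worst case is 11.
With {A, C, D, E} the worst case is 11.
No size-4 selection achieves below 11.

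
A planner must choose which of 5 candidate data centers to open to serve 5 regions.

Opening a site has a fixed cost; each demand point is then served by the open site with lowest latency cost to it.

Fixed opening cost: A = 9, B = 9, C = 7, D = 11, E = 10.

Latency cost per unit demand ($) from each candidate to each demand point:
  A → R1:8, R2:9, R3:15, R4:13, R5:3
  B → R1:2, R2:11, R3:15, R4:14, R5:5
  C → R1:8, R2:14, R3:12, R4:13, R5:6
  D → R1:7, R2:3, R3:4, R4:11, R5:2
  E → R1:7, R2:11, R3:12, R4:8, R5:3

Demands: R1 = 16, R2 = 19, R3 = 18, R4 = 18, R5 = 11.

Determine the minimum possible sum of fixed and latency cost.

357

Open {B, D, E}: assign each demand point to its cheapest open site.
  R1→B 16×2=32, R2→D 19×3=57, R3→D 18×4=72, R4→E 18×8=144, R5→D 11×2=22
  latency cost 327, fixed 30 → total 357.
Compare {B, C, D, E}: latency cost 327 + fixed 37 = 364.
Compare {A, B, D, E}: latency cost 327 + fixed 39 = 366.
Compare {A, B, C, D, E}: latency cost 327 + fixed 46 = 373.
All other subsets cost ≥ 364. Minimum total cost: 357.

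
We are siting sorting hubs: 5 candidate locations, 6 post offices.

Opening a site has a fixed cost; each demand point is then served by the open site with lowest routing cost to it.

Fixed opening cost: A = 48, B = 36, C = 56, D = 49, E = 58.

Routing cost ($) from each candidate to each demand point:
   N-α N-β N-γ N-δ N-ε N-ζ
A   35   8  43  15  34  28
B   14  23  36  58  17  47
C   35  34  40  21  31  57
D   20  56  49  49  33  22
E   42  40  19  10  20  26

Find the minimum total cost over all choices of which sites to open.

202

Open {A, B}: assign each demand point to its cheapest open site.
  N-α→B 14, N-β→A 8, N-γ→B 36, N-δ→A 15, N-ε→B 17, N-ζ→A 28
  routing cost 118, fixed 84 → total 202.
Compare {B, E}: routing cost 109 + fixed 94 = 203.
Compare {A}: routing cost 163 + fixed 48 = 211.
Compare {E}: routing cost 157 + fixed 58 = 215.
All other subsets cost ≥ 203. Minimum total cost: 202.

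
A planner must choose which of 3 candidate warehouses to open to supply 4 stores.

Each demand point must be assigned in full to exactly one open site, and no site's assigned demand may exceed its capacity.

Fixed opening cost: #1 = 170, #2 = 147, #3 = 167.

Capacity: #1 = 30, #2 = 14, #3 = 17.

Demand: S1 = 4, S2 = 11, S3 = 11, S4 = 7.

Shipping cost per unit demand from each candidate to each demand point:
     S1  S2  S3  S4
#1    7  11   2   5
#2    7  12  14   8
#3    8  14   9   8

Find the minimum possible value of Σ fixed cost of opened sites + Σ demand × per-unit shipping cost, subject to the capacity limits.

523

Open {#1, #2}; cheapest assignment that respects the capacities:
  #1 (cap 30, load 29): S2, S3, S4 — cost 11×11 + 11×2 + 7×5 = 178
  #2 (cap 14, load 4): S1 — cost 4×7 = 28
  Shipping 206, fixed 317 → total 523.
  Any other capacity-feasible assignment to {#1, #2} ships for at least 206.
Compare {#1, #3}: its best feasible assignment gives total 547.
Compare {#1, #2, #3}: its best feasible assignment gives total 690.
Every other set of open sites that can feasibly serve all demand totals ≥ 547 even under its best assignment. Minimum: 523.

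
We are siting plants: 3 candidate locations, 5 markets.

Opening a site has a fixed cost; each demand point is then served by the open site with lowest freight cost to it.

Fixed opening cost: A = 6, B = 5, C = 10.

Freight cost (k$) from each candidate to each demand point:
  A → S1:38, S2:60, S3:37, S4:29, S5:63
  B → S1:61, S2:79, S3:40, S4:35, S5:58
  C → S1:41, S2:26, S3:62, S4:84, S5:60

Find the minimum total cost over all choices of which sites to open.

206

Open {A, C}: assign each demand point to its cheapest open site.
  S1→A 38, S2→C 26, S3→A 37, S4→A 29, S5→C 60
  freight cost 190, fixed 16 → total 206.
Compare {A, B, C}: freight cost 188 + fixed 21 = 209.
Compare {B, C}: freight cost 200 + fixed 15 = 215.
Compare {A}: freight cost 227 + fixed 6 = 233.
All other subsets cost ≥ 209. Minimum total cost: 206.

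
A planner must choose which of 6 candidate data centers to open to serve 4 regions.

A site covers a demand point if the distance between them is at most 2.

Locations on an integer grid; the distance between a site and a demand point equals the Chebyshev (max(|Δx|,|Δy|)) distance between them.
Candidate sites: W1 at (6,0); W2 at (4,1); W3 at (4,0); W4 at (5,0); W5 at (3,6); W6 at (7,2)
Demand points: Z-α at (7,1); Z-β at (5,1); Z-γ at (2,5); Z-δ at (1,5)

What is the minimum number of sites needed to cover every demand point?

Coverage sets (demand points within 2 of each site):
  W1: {Z-α, Z-β}
  W2: {Z-β}
  W3: {Z-β}
  W4: {Z-α, Z-β}
  W5: {Z-γ, Z-δ}
  W6: {Z-α, Z-β}
No single site covers all 4 demand points.
But {W1, W5} covers everything, so the minimum is 2.

2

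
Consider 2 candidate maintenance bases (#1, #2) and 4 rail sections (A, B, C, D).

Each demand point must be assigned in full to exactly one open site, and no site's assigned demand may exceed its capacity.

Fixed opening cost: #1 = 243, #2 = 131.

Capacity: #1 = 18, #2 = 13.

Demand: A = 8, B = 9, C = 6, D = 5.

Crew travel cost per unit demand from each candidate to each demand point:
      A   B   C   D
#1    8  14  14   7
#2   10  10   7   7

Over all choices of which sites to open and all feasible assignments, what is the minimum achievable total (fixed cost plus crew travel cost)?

Open {#1, #2}; cheapest assignment that respects the capacities:
  #1 (cap 18, load 17): A, B — cost 8×8 + 9×14 = 190
  #2 (cap 13, load 11): C, D — cost 6×7 + 5×7 = 77
  Shipping 267, fixed 374 → total 641.
  Any other capacity-feasible assignment to {#1, #2} ships for at least 267.
Total demand is 28 and no other set of sites has combined capacity ≥ 28, so {#1, #2} is the only feasible choice of open sites. Minimum: 641.

641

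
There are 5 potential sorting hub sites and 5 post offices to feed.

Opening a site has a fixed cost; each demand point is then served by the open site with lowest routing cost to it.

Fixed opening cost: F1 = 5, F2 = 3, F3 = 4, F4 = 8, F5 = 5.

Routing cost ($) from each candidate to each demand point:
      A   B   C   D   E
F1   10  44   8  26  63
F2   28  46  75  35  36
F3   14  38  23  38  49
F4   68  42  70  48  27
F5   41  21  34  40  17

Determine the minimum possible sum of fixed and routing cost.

92

Open {F1, F5}: assign each demand point to its cheapest open site.
  A→F1 10, B→F5 21, C→F1 8, D→F1 26, E→F5 17
  routing cost 82, fixed 10 → total 92.
Compare {F1, F2, F5}: routing cost 82 + fixed 13 = 95.
Compare {F1, F3, F5}: routing cost 82 + fixed 14 = 96.
Compare {F1, F2, F3, F5}: routing cost 82 + fixed 17 = 99.
All other subsets cost ≥ 95. Minimum total cost: 92.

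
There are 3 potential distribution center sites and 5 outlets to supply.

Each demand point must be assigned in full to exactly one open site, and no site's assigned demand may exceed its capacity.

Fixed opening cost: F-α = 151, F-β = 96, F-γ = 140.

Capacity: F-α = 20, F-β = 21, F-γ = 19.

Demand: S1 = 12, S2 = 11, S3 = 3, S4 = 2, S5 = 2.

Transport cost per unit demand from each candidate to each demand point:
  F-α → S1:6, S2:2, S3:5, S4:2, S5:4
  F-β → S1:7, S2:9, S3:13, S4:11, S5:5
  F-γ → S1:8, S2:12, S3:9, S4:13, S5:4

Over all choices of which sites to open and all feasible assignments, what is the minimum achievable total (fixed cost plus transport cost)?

380

Open {F-α, F-β}; cheapest assignment that respects the capacities:
  F-α (cap 20, load 18): S2, S3, S4, S5 — cost 11×2 + 3×5 + 2×2 + 2×4 = 49
  F-β (cap 21, load 12): S1 — cost 12×7 = 84
  Shipping 133, fixed 247 → total 380.
  Any other capacity-feasible assignment to {F-α, F-β} ships for at least 133.
Compare {F-α, F-γ}: its best feasible assignment gives total 436.
Compare {F-β, F-γ}: its best feasible assignment gives total 488.
Every other set of open sites that can feasibly serve all demand totals ≥ 436 even under its best assignment. Minimum: 380.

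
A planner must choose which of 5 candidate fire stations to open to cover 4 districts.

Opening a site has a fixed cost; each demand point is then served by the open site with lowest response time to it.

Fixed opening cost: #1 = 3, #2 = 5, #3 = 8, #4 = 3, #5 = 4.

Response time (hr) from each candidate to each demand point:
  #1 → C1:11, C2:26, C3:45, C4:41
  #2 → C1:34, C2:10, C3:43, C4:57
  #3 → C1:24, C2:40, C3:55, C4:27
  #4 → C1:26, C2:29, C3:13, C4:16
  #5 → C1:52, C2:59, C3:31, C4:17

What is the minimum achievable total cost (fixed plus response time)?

61

Open {#1, #2, #4}: assign each demand point to its cheapest open site.
  C1→#1 11, C2→#2 10, C3→#4 13, C4→#4 16
  response time 50, fixed 11 → total 61.
Compare {#1, #2, #4, #5}: response time 50 + fixed 15 = 65.
Compare {#1, #2, #3, #4}: response time 50 + fixed 19 = 69.
Compare {#1, #4}: response time 66 + fixed 6 = 72.
All other subsets cost ≥ 65. Minimum total cost: 61.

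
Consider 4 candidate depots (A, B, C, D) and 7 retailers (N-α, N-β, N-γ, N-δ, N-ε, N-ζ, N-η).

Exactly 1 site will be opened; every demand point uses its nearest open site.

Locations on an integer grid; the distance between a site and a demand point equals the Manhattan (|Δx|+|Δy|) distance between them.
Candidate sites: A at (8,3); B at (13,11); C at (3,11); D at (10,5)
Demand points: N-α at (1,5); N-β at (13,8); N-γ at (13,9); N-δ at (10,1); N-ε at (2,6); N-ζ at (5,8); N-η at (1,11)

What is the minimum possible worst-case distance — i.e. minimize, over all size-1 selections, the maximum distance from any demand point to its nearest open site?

15

Open {A}.
  Farthest demand point is N-η at distance 15 (to A); all others are ≤ 15.
With {D} the worst case is 15.
With {C} the worst case is 17.
No size-1 selection achieves below 15.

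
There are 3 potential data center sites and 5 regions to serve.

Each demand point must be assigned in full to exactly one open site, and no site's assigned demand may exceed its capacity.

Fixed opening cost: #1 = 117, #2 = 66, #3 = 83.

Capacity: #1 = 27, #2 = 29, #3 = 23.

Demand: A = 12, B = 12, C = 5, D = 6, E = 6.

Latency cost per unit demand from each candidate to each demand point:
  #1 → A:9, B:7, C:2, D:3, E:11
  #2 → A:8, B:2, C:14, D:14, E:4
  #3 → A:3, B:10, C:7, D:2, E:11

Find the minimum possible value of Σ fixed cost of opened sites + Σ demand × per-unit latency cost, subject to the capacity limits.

280

Open {#2, #3}; cheapest assignment that respects the capacities:
  #2 (cap 29, load 18): B, E — cost 12×2 + 6×4 = 48
  #3 (cap 23, load 23): A, C, D — cost 12×3 + 5×7 + 6×2 = 83
  Shipping 131, fixed 149 → total 280.
  Any other capacity-feasible assignment to {#2, #3} ships for at least 131.
Compare {#1, #2}: its best feasible assignment gives total 367.
Compare {#1, #2, #3}: its best feasible assignment gives total 372.
Every other set of open sites that can feasibly serve all demand totals ≥ 367 even under its best assignment. Minimum: 280.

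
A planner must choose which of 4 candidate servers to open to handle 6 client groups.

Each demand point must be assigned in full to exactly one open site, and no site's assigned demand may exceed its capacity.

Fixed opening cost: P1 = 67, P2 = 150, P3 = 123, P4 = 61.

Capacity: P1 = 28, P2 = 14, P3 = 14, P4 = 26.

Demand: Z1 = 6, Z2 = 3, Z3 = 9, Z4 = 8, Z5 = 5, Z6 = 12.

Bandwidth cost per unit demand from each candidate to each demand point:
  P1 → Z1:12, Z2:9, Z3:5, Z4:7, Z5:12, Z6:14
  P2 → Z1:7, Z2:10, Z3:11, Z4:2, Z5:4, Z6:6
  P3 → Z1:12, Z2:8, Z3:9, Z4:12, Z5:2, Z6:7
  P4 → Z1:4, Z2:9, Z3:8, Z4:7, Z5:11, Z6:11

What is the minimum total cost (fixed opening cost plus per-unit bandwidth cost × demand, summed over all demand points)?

Open {P1, P4}; cheapest assignment that respects the capacities:
  P1 (cap 28, load 20): Z2, Z3, Z4 — cost 3×9 + 9×5 + 8×7 = 128
  P4 (cap 26, load 23): Z1, Z5, Z6 — cost 6×4 + 5×11 + 12×11 = 211
  Shipping 339, fixed 128 → total 467.
  Any other capacity-feasible assignment to {P1, P4} ships for at least 339.
Compare {P1, P2, P4}: its best feasible assignment gives total 542.
Compare {P1, P3, P4}: its best feasible assignment gives total 542.
Every other set of open sites that can feasibly serve all demand totals ≥ 542 even under its best assignment. Minimum: 467.

467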